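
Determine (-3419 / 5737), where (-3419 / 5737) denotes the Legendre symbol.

(-3419 / 5737)
  = (3419 / 5737)    [5737 ≡ 1 mod 4 ⇒ (-1 / 5737) = +1]
  = (5737 / 3419)    [QR: 5737 ≡ 1 mod 4, sign kept]
  = (2318 / 3419)    [5737 ≡ 2318 mod 3419]
  = -(1159 / 3419)    [3419 ≡ 3 mod 8 ⇒ (2 / 3419) = -1]
  = (3419 / 1159)    [QR: both ≡ 3 mod 4, sign flips]
  = (1101 / 1159)    [3419 ≡ 1101 mod 1159]
  = (1159 / 1101)    [QR: 1101 ≡ 1 mod 4, sign kept]
  = (58 / 1101)    [1159 ≡ 58 mod 1101]
  = -(29 / 1101)    [1101 ≡ 5 mod 8 ⇒ (2 / 1101) = -1]
  = -(1101 / 29)    [QR: 29 ≡ 1 mod 4, sign kept]
  = -(28 / 29)    [1101 ≡ 28 mod 29]
  = -(7 / 29)    [29 ≡ 5 mod 8 ⇒ (2 / 29)^2 = +1]
  = -(29 / 7)    [QR: 29 ≡ 1 mod 4, sign kept]
  = -(1 / 7)    [29 ≡ 1 mod 7]
  = -1    [(1 / 7) = 1]

-1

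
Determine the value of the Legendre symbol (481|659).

481 ≡ 1 (mod 4), so quadratic reciprocity gives (481|659) = (659|481). Reduce: 659 ≡ 178 (mod 481). Now have (178|481).
Factor out 2: 178 = 2·89. Since 481 ≡ 1 (mod 8), (2|481) = +1. Now have (89|481).
89 ≡ 1 (mod 4), so quadratic reciprocity gives (89|481) = (481|89). Reduce: 481 ≡ 36 (mod 89). Now have (36|89).
Factor out 2: 36 = 2^2·9. Since 89 ≡ 1 (mod 8), (2|89) = +1, and (2|89)^2 = +1. Now have (9|89).
9 ≡ 1 (mod 4), so quadratic reciprocity gives (9|89) = (89|9). Reduce: 89 ≡ 8 (mod 9). Now have (8|9).
Factor out 2: 8 = 2^3. Since 9 ≡ 1 (mod 8), (2|9) = +1, and (2|9)^3 = +1. Now have (1|9).
(1|9) = 1. Collecting the sign factors: 1.

1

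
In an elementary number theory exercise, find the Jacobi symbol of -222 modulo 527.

-1

(-222/527)
  = -(222/527)    [527 ≡ 3 mod 4 ⇒ (-1/527) = -1]
  = -(111/527)    [527 ≡ 7 mod 8 ⇒ (2/527) = +1]
  = (527/111)    [QR: both ≡ 3 mod 4, sign flips]
  = (83/111)    [527 ≡ 83 mod 111]
  = -(111/83)    [QR: both ≡ 3 mod 4, sign flips]
  = -(28/83)    [111 ≡ 28 mod 83]
  = -(7/83)    [83 ≡ 3 mod 8 ⇒ (2/83)^2 = +1]
  = (83/7)    [QR: both ≡ 3 mod 4, sign flips]
  = (6/7)    [83 ≡ 6 mod 7]
  = (3/7)    [7 ≡ 7 mod 8 ⇒ (2/7) = +1]
  = -(7/3)    [QR: both ≡ 3 mod 4, sign flips]
  = -(1/3)    [7 ≡ 1 mod 3]
  = -1    [(1/3) = 1]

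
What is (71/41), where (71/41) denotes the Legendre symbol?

(71/41)
  = (30/41)    [71 ≡ 30 mod 41]
  = (15/41)    [41 ≡ 1 mod 8 ⇒ (2/41) = +1]
  = (41/15)    [QR: 41 ≡ 1 mod 4, sign kept]
  = (11/15)    [41 ≡ 11 mod 15]
  = -(15/11)    [QR: both ≡ 3 mod 4, sign flips]
  = -(4/11)    [15 ≡ 4 mod 11]
  = -(1/11)    [11 ≡ 3 mod 8 ⇒ (2/11)^2 = +1]
  = -1    [(1/11) = 1]

-1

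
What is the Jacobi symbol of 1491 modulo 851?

-1

(1491|851)
  = (640|851)    [1491 ≡ 640 mod 851]
  = -(5|851)    [851 ≡ 3 mod 8 ⇒ (2|851)^7 = -1]
  = -(851|5)    [QR: 5 ≡ 1 mod 4, sign kept]
  = -(1|5)    [851 ≡ 1 mod 5]
  = -1    [(1|5) = 1]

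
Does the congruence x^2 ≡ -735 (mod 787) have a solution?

no

Reduce the numerator: -735 ≡ 52 (mod 787), so (-735|787) = (52|787).
Factor out 2: 52 = 2^2·13. Since 787 ≡ 3 (mod 8), (2|787) = -1, and (2|787)^2 = +1. Now have (13|787).
13 ≡ 1 (mod 4), so quadratic reciprocity gives (13|787) = (787|13). Reduce: 787 ≡ 7 (mod 13). Now have (7|13).
13 ≡ 1 (mod 4), so quadratic reciprocity gives (7|13) = (13|7). Reduce: 13 ≡ 6 (mod 7). Now have (6|7).
Factor out 2: 6 = 2·3. Since 7 ≡ 7 (mod 8), (2|7) = +1. Now have (3|7).
Both 3 ≡ 3 and 7 ≡ 3 (mod 4), so reciprocity gives (3|7) = -(7|3). Reduce: 7 ≡ 1 (mod 3). Now have -(1|3).
(1|3) = 1. Collecting the sign factors: -1.
The Legendre symbol is -1, so x^2 ≡ -735 (mod 787) has no solution.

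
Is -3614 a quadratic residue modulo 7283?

(-3614|7283)
  = -(3614|7283)    [7283 ≡ 3 mod 4 ⇒ (-1|7283) = -1]
  = (1807|7283)    [7283 ≡ 3 mod 8 ⇒ (2|7283) = -1]
  = -(7283|1807)    [QR: both ≡ 3 mod 4, sign flips]
  = -(55|1807)    [7283 ≡ 55 mod 1807]
  = (1807|55)    [QR: both ≡ 3 mod 4, sign flips]
  = (47|55)    [1807 ≡ 47 mod 55]
  = -(55|47)    [QR: both ≡ 3 mod 4, sign flips]
  = -(8|47)    [55 ≡ 8 mod 47]
  = -(1|47)    [47 ≡ 7 mod 8 ⇒ (2|47)^3 = +1]
  = -1    [(1|47) = 1]
The Legendre symbol is -1, so x^2 ≡ -3614 (mod 7283) has no solution.

no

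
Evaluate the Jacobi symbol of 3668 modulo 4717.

Factor out 2: 3668 = 2^2·917. Since 4717 ≡ 5 (mod 8), (2/4717) = -1, and (2/4717)^2 = +1. Now have (917/4717).
917 ≡ 1 (mod 4), so quadratic reciprocity gives (917/4717) = (4717/917). Reduce: 4717 ≡ 132 (mod 917). Now have (132/917).
Factor out 2: 132 = 2^2·33. Since 917 ≡ 5 (mod 8), (2/917) = -1, and (2/917)^2 = +1. Now have (33/917).
33 ≡ 1 (mod 4), so quadratic reciprocity gives (33/917) = (917/33). Reduce: 917 ≡ 26 (mod 33). Now have (26/33).
Factor out 2: 26 = 2·13. Since 33 ≡ 1 (mod 8), (2/33) = +1. Now have (13/33).
13 ≡ 1 (mod 4), so quadratic reciprocity gives (13/33) = (33/13). Reduce: 33 ≡ 7 (mod 13). Now have (7/13).
13 ≡ 1 (mod 4), so quadratic reciprocity gives (7/13) = (13/7). Reduce: 13 ≡ 6 (mod 7). Now have (6/7).
Factor out 2: 6 = 2·3. Since 7 ≡ 7 (mod 8), (2/7) = +1. Now have (3/7).
Both 3 ≡ 3 and 7 ≡ 3 (mod 4), so reciprocity gives (3/7) = -(7/3). Reduce: 7 ≡ 1 (mod 3). Now have -(1/3).
(1/3) = 1. Collecting the sign factors: -1.

-1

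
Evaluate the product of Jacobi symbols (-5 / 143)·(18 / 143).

By multiplicativity, (-5·18 / 143) = (-5 / 143)·(18 / 143).
First factor (-5 / 143):
Reduce the numerator: -5 ≡ 138 (mod 143), so (-5 / 143) = (138 / 143).
Factor out 2: 138 = 2·69. Since 143 ≡ 7 (mod 8), (2 / 143) = +1. Now have (69 / 143).
69 ≡ 1 (mod 4), so quadratic reciprocity gives (69 / 143) = (143 / 69). Reduce: 143 ≡ 5 (mod 69). Now have (5 / 69).
5 ≡ 1 (mod 4), so quadratic reciprocity gives (5 / 69) = (69 / 5). Reduce: 69 ≡ 4 (mod 5). Now have (4 / 5).
Factor out 2: 4 = 2^2. Since 5 ≡ 5 (mod 8), (2 / 5) = -1, and (2 / 5)^2 = +1. Now have (1 / 5).
(1 / 5) = 1. Collecting the sign factors: 1.
Second factor (18 / 143):
Factor out 2: 18 = 2·9. Since 143 ≡ 7 (mod 8), (2 / 143) = +1. Now have (9 / 143).
9 ≡ 1 (mod 4), so quadratic reciprocity gives (9 / 143) = (143 / 9). Reduce: 143 ≡ 8 (mod 9). Now have (8 / 9).
Factor out 2: 8 = 2^3. Since 9 ≡ 1 (mod 8), (2 / 9) = +1, and (2 / 9)^3 = +1. Now have (1 / 9).
(1 / 9) = 1. Collecting the sign factors: 1.
Product: (1)·(1) = 1.

1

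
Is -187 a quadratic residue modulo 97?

Pull out -1: (-187/97) = (-1/97)·(187/97). Since 97 ≡ 1 (mod 4), (-1/97) = +1. Now have (187/97).
Reduce the numerator: 187 ≡ 90 (mod 97), so (187/97) = (90/97).
Factor out 2: 90 = 2·45. Since 97 ≡ 1 (mod 8), (2/97) = +1. Now have (45/97).
45 ≡ 1 (mod 4), so quadratic reciprocity gives (45/97) = (97/45). Reduce: 97 ≡ 7 (mod 45). Now have (7/45).
45 ≡ 1 (mod 4), so quadratic reciprocity gives (7/45) = (45/7). Reduce: 45 ≡ 3 (mod 7). Now have (3/7).
Both 3 ≡ 3 and 7 ≡ 3 (mod 4), so reciprocity gives (3/7) = -(7/3). Reduce: 7 ≡ 1 (mod 3). Now have -(1/3).
(1/3) = 1. Collecting the sign factors: -1.
(-187/97) = -1, and 97 is prime, so -187 is not a quadratic residue mod 97.

no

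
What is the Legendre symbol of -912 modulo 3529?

(-912|3529)
  = (2617|3529)    [-912 ≡ 2617 mod 3529]
  = (3529|2617)    [QR: 2617 ≡ 1 mod 4, sign kept]
  = (912|2617)    [3529 ≡ 912 mod 2617]
  = (57|2617)    [2617 ≡ 1 mod 8 ⇒ (2|2617)^4 = +1]
  = (2617|57)    [QR: 57 ≡ 1 mod 4, sign kept]
  = (52|57)    [2617 ≡ 52 mod 57]
  = (13|57)    [57 ≡ 1 mod 8 ⇒ (2|57)^2 = +1]
  = (57|13)    [QR: 13 ≡ 1 mod 4, sign kept]
  = (5|13)    [57 ≡ 5 mod 13]
  = (13|5)    [QR: 5 ≡ 1 mod 4, sign kept]
  = (3|5)    [13 ≡ 3 mod 5]
  = (5|3)    [QR: 5 ≡ 1 mod 4, sign kept]
  = (2|3)    [5 ≡ 2 mod 3]
  = -(1|3)    [3 ≡ 3 mod 8 ⇒ (2|3) = -1]
  = -1    [(1|3) = 1]

-1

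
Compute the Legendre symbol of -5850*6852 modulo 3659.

By multiplicativity, (-5850·6852 / 3659) = (-5850 / 3659)·(6852 / 3659).
First factor (-5850 / 3659):
(-5850 / 3659)
  = (1468 / 3659)    [-5850 ≡ 1468 mod 3659]
  = (367 / 3659)    [3659 ≡ 3 mod 8 ⇒ (2 / 3659)^2 = +1]
  = -(3659 / 367)    [QR: both ≡ 3 mod 4, sign flips]
  = -(356 / 367)    [3659 ≡ 356 mod 367]
  = -(89 / 367)    [367 ≡ 7 mod 8 ⇒ (2 / 367)^2 = +1]
  = -(367 / 89)    [QR: 89 ≡ 1 mod 4, sign kept]
  = -(11 / 89)    [367 ≡ 11 mod 89]
  = -(89 / 11)    [QR: 89 ≡ 1 mod 4, sign kept]
  = -(1 / 11)    [89 ≡ 1 mod 11]
  = -1    [(1 / 11) = 1]
Second factor (6852 / 3659):
(6852 / 3659)
  = (3193 / 3659)    [6852 ≡ 3193 mod 3659]
  = (3659 / 3193)    [QR: 3193 ≡ 1 mod 4, sign kept]
  = (466 / 3193)    [3659 ≡ 466 mod 3193]
  = (233 / 3193)    [3193 ≡ 1 mod 8 ⇒ (2 / 3193) = +1]
  = (3193 / 233)    [QR: 233 ≡ 1 mod 4, sign kept]
  = (164 / 233)    [3193 ≡ 164 mod 233]
  = (41 / 233)    [233 ≡ 1 mod 8 ⇒ (2 / 233)^2 = +1]
  = (233 / 41)    [QR: 41 ≡ 1 mod 4, sign kept]
  = (28 / 41)    [233 ≡ 28 mod 41]
  = (7 / 41)    [41 ≡ 1 mod 8 ⇒ (2 / 41)^2 = +1]
  = (41 / 7)    [QR: 41 ≡ 1 mod 4, sign kept]
  = (6 / 7)    [41 ≡ 6 mod 7]
  = (3 / 7)    [7 ≡ 7 mod 8 ⇒ (2 / 7) = +1]
  = -(7 / 3)    [QR: both ≡ 3 mod 4, sign flips]
  = -(1 / 3)    [7 ≡ 1 mod 3]
  = -1    [(1 / 3) = 1]
Product: (-1)·(-1) = 1.

1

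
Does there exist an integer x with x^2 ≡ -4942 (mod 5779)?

no

Pull out -1: (-4942|5779) = (-1|5779)·(4942|5779). Since 5779 ≡ 3 (mod 4), (-1|5779) = -1. Now have -(4942|5779).
Factor out 2: 4942 = 2·2471. Since 5779 ≡ 3 (mod 8), (2|5779) = -1. Now have (2471|5779).
Both 2471 ≡ 3 and 5779 ≡ 3 (mod 4), so reciprocity gives (2471|5779) = -(5779|2471). Reduce: 5779 ≡ 837 (mod 2471). Now have -(837|2471).
837 ≡ 1 (mod 4), so quadratic reciprocity gives (837|2471) = (2471|837). Reduce: 2471 ≡ 797 (mod 837). Now have -(797|837).
797 ≡ 1 (mod 4), so quadratic reciprocity gives (797|837) = (837|797). Reduce: 837 ≡ 40 (mod 797). Now have -(40|797).
Factor out 2: 40 = 2^3·5. Since 797 ≡ 5 (mod 8), (2|797) = -1, and (2|797)^3 = -1. Now have (5|797).
5 ≡ 1 (mod 4), so quadratic reciprocity gives (5|797) = (797|5). Reduce: 797 ≡ 2 (mod 5). Now have (2|5).
Factor out 2: 2 = 2. Since 5 ≡ 5 (mod 8), (2|5) = -1. Now have -(1|5).
(1|5) = 1. Collecting the sign factors: -1.
The Legendre symbol is -1, so x^2 ≡ -4942 (mod 5779) has no solution.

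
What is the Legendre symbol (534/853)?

1

Factor out 2: 534 = 2·267. Since 853 ≡ 5 (mod 8), (2/853) = -1. Now have -(267/853).
853 ≡ 1 (mod 4), so quadratic reciprocity gives (267/853) = (853/267). Reduce: 853 ≡ 52 (mod 267). Now have -(52/267).
Factor out 2: 52 = 2^2·13. Since 267 ≡ 3 (mod 8), (2/267) = -1, and (2/267)^2 = +1. Now have -(13/267).
13 ≡ 1 (mod 4), so quadratic reciprocity gives (13/267) = (267/13). Reduce: 267 ≡ 7 (mod 13). Now have -(7/13).
13 ≡ 1 (mod 4), so quadratic reciprocity gives (7/13) = (13/7). Reduce: 13 ≡ 6 (mod 7). Now have -(6/7).
Factor out 2: 6 = 2·3. Since 7 ≡ 7 (mod 8), (2/7) = +1. Now have -(3/7).
Both 3 ≡ 3 and 7 ≡ 3 (mod 4), so reciprocity gives (3/7) = -(7/3). Reduce: 7 ≡ 1 (mod 3). Now have (1/3).
(1/3) = 1. Collecting the sign factors: 1.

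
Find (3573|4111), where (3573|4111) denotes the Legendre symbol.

3573 ≡ 1 (mod 4), so quadratic reciprocity gives (3573|4111) = (4111|3573). Reduce: 4111 ≡ 538 (mod 3573). Now have (538|3573).
Factor out 2: 538 = 2·269. Since 3573 ≡ 5 (mod 8), (2|3573) = -1. Now have -(269|3573).
269 ≡ 1 (mod 4), so quadratic reciprocity gives (269|3573) = (3573|269). Reduce: 3573 ≡ 76 (mod 269). Now have -(76|269).
Factor out 2: 76 = 2^2·19. Since 269 ≡ 5 (mod 8), (2|269) = -1, and (2|269)^2 = +1. Now have -(19|269).
269 ≡ 1 (mod 4), so quadratic reciprocity gives (19|269) = (269|19). Reduce: 269 ≡ 3 (mod 19). Now have -(3|19).
Both 3 ≡ 3 and 19 ≡ 3 (mod 4), so reciprocity gives (3|19) = -(19|3). Reduce: 19 ≡ 1 (mod 3). Now have (1|3).
(1|3) = 1. Collecting the sign factors: 1.

1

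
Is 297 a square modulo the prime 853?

297 ≡ 1 (mod 4), so quadratic reciprocity gives (297/853) = (853/297). Reduce: 853 ≡ 259 (mod 297). Now have (259/297).
297 ≡ 1 (mod 4), so quadratic reciprocity gives (259/297) = (297/259). Reduce: 297 ≡ 38 (mod 259). Now have (38/259).
Factor out 2: 38 = 2·19. Since 259 ≡ 3 (mod 8), (2/259) = -1. Now have -(19/259).
Both 19 ≡ 3 and 259 ≡ 3 (mod 4), so reciprocity gives (19/259) = -(259/19). Reduce: 259 ≡ 12 (mod 19). Now have (12/19).
Factor out 2: 12 = 2^2·3. Since 19 ≡ 3 (mod 8), (2/19) = -1, and (2/19)^2 = +1. Now have (3/19).
Both 3 ≡ 3 and 19 ≡ 3 (mod 4), so reciprocity gives (3/19) = -(19/3). Reduce: 19 ≡ 1 (mod 3). Now have -(1/3).
(1/3) = 1. Collecting the sign factors: -1.
(297/853) = -1, and 853 is prime, so 297 is not a quadratic residue mod 853.

no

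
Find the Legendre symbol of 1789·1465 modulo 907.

-1

By multiplicativity, (1789·1465/907) = (1789/907)·(1465/907).
First factor (1789/907):
Reduce the numerator: 1789 ≡ 882 (mod 907), so (1789/907) = (882/907).
Factor out 2: 882 = 2·441. Since 907 ≡ 3 (mod 8), (2/907) = -1. Now have -(441/907).
441 ≡ 1 (mod 4), so quadratic reciprocity gives (441/907) = (907/441). Reduce: 907 ≡ 25 (mod 441). Now have -(25/441).
25 ≡ 1 (mod 4), so quadratic reciprocity gives (25/441) = (441/25). Reduce: 441 ≡ 16 (mod 25). Now have -(16/25).
Factor out 2: 16 = 2^4. Since 25 ≡ 1 (mod 8), (2/25) = +1, and (2/25)^4 = +1. Now have -(1/25).
(1/25) = 1. Collecting the sign factors: -1.
Second factor (1465/907):
Reduce the numerator: 1465 ≡ 558 (mod 907), so (1465/907) = (558/907).
Factor out 2: 558 = 2·279. Since 907 ≡ 3 (mod 8), (2/907) = -1. Now have -(279/907).
Both 279 ≡ 3 and 907 ≡ 3 (mod 4), so reciprocity gives (279/907) = -(907/279). Reduce: 907 ≡ 70 (mod 279). Now have (70/279).
Factor out 2: 70 = 2·35. Since 279 ≡ 7 (mod 8), (2/279) = +1. Now have (35/279).
Both 35 ≡ 3 and 279 ≡ 3 (mod 4), so reciprocity gives (35/279) = -(279/35). Reduce: 279 ≡ 34 (mod 35). Now have -(34/35).
Factor out 2: 34 = 2·17. Since 35 ≡ 3 (mod 8), (2/35) = -1. Now have (17/35).
17 ≡ 1 (mod 4), so quadratic reciprocity gives (17/35) = (35/17). Reduce: 35 ≡ 1 (mod 17). Now have (1/17).
(1/17) = 1. Collecting the sign factors: 1.
Product: (-1)·(1) = -1.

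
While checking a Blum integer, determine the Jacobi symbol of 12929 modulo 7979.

(12929/7979)
  = (4950/7979)    [12929 ≡ 4950 mod 7979]
  = -(2475/7979)    [7979 ≡ 3 mod 8 ⇒ (2/7979) = -1]
  = (7979/2475)    [QR: both ≡ 3 mod 4, sign flips]
  = (554/2475)    [7979 ≡ 554 mod 2475]
  = -(277/2475)    [2475 ≡ 3 mod 8 ⇒ (2/2475) = -1]
  = -(2475/277)    [QR: 277 ≡ 1 mod 4, sign kept]
  = -(259/277)    [2475 ≡ 259 mod 277]
  = -(277/259)    [QR: 277 ≡ 1 mod 4, sign kept]
  = -(18/259)    [277 ≡ 18 mod 259]
  = (9/259)    [259 ≡ 3 mod 8 ⇒ (2/259) = -1]
  = (259/9)    [QR: 9 ≡ 1 mod 4, sign kept]
  = (7/9)    [259 ≡ 7 mod 9]
  = (9/7)    [QR: 9 ≡ 1 mod 4, sign kept]
  = (2/7)    [9 ≡ 2 mod 7]
  = (1/7)    [7 ≡ 7 mod 8 ⇒ (2/7) = +1]
  = 1    [(1/7) = 1]

1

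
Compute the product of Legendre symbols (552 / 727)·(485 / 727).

1

By multiplicativity, (552·485 / 727) = (552 / 727)·(485 / 727).
First factor (552 / 727):
(552 / 727)
  = (69 / 727)    [727 ≡ 7 mod 8 ⇒ (2 / 727)^3 = +1]
  = (727 / 69)    [QR: 69 ≡ 1 mod 4, sign kept]
  = (37 / 69)    [727 ≡ 37 mod 69]
  = (69 / 37)    [QR: 37 ≡ 1 mod 4, sign kept]
  = (32 / 37)    [69 ≡ 32 mod 37]
  = -(1 / 37)    [37 ≡ 5 mod 8 ⇒ (2 / 37)^5 = -1]
  = -1    [(1 / 37) = 1]
Second factor (485 / 727):
(485 / 727)
  = (727 / 485)    [QR: 485 ≡ 1 mod 4, sign kept]
  = (242 / 485)    [727 ≡ 242 mod 485]
  = -(121 / 485)    [485 ≡ 5 mod 8 ⇒ (2 / 485) = -1]
  = -(485 / 121)    [QR: 121 ≡ 1 mod 4, sign kept]
  = -(1 / 121)    [485 ≡ 1 mod 121]
  = -1    [(1 / 121) = 1]
Product: (-1)·(-1) = 1.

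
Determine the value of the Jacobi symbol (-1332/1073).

Reduce the numerator: -1332 ≡ 814 (mod 1073), so (-1332/1073) = (814/1073).
Factor out 2: 814 = 2·407. Since 1073 ≡ 1 (mod 8), (2/1073) = +1. Now have (407/1073).
1073 ≡ 1 (mod 4), so quadratic reciprocity gives (407/1073) = (1073/407). Reduce: 1073 ≡ 259 (mod 407). Now have (259/407).
Both 259 ≡ 3 and 407 ≡ 3 (mod 4), so reciprocity gives (259/407) = -(407/259). Reduce: 407 ≡ 148 (mod 259). Now have -(148/259).
Factor out 2: 148 = 2^2·37. Since 259 ≡ 3 (mod 8), (2/259) = -1, and (2/259)^2 = +1. Now have -(37/259).
37 ≡ 1 (mod 4), so quadratic reciprocity gives (37/259) = (259/37). Reduce: 259 ≡ 0 (mod 37). Now have -(0/37).
The numerator is now 0 with denominator 37 > 1: the symbol is 0.

0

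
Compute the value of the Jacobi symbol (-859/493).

Pull out -1: (-859/493) = (-1/493)·(859/493). Since 493 ≡ 1 (mod 4), (-1/493) = +1. Now have (859/493).
Reduce the numerator: 859 ≡ 366 (mod 493), so (859/493) = (366/493).
Factor out 2: 366 = 2·183. Since 493 ≡ 5 (mod 8), (2/493) = -1. Now have -(183/493).
493 ≡ 1 (mod 4), so quadratic reciprocity gives (183/493) = (493/183). Reduce: 493 ≡ 127 (mod 183). Now have -(127/183).
Both 127 ≡ 3 and 183 ≡ 3 (mod 4), so reciprocity gives (127/183) = -(183/127). Reduce: 183 ≡ 56 (mod 127). Now have (56/127).
Factor out 2: 56 = 2^3·7. Since 127 ≡ 7 (mod 8), (2/127) = +1, and (2/127)^3 = +1. Now have (7/127).
Both 7 ≡ 3 and 127 ≡ 3 (mod 4), so reciprocity gives (7/127) = -(127/7). Reduce: 127 ≡ 1 (mod 7). Now have -(1/7).
(1/7) = 1. Collecting the sign factors: -1.

-1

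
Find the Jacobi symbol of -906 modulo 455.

1

(-906|455)
  = (4|455)    [-906 ≡ 4 mod 455]
  = (1|455)    [455 ≡ 7 mod 8 ⇒ (2|455)^2 = +1]
  = 1    [(1|455) = 1]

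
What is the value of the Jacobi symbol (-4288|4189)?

(-4288|4189)
  = (4090|4189)    [-4288 ≡ 4090 mod 4189]
  = -(2045|4189)    [4189 ≡ 5 mod 8 ⇒ (2|4189) = -1]
  = -(4189|2045)    [QR: 2045 ≡ 1 mod 4, sign kept]
  = -(99|2045)    [4189 ≡ 99 mod 2045]
  = -(2045|99)    [QR: 2045 ≡ 1 mod 4, sign kept]
  = -(65|99)    [2045 ≡ 65 mod 99]
  = -(99|65)    [QR: 65 ≡ 1 mod 4, sign kept]
  = -(34|65)    [99 ≡ 34 mod 65]
  = -(17|65)    [65 ≡ 1 mod 8 ⇒ (2|65) = +1]
  = -(65|17)    [QR: 17 ≡ 1 mod 4, sign kept]
  = -(14|17)    [65 ≡ 14 mod 17]
  = -(7|17)    [17 ≡ 1 mod 8 ⇒ (2|17) = +1]
  = -(17|7)    [QR: 17 ≡ 1 mod 4, sign kept]
  = -(3|7)    [17 ≡ 3 mod 7]
  = (7|3)    [QR: both ≡ 3 mod 4, sign flips]
  = (1|3)    [7 ≡ 1 mod 3]
  = 1    [(1|3) = 1]

1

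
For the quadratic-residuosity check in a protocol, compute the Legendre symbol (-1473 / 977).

1

(-1473 / 977)
  = (1473 / 977)    [977 ≡ 1 mod 4 ⇒ (-1 / 977) = +1]
  = (496 / 977)    [1473 ≡ 496 mod 977]
  = (31 / 977)    [977 ≡ 1 mod 8 ⇒ (2 / 977)^4 = +1]
  = (977 / 31)    [QR: 977 ≡ 1 mod 4, sign kept]
  = (16 / 31)    [977 ≡ 16 mod 31]
  = (1 / 31)    [31 ≡ 7 mod 8 ⇒ (2 / 31)^4 = +1]
  = 1    [(1 / 31) = 1]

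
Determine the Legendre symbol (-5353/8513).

(-5353/8513)
  = (5353/8513)    [8513 ≡ 1 mod 4 ⇒ (-1/8513) = +1]
  = (8513/5353)    [QR: 5353 ≡ 1 mod 4, sign kept]
  = (3160/5353)    [8513 ≡ 3160 mod 5353]
  = (395/5353)    [5353 ≡ 1 mod 8 ⇒ (2/5353)^3 = +1]
  = (5353/395)    [QR: 5353 ≡ 1 mod 4, sign kept]
  = (218/395)    [5353 ≡ 218 mod 395]
  = -(109/395)    [395 ≡ 3 mod 8 ⇒ (2/395) = -1]
  = -(395/109)    [QR: 109 ≡ 1 mod 4, sign kept]
  = -(68/109)    [395 ≡ 68 mod 109]
  = -(17/109)    [109 ≡ 5 mod 8 ⇒ (2/109)^2 = +1]
  = -(109/17)    [QR: 17 ≡ 1 mod 4, sign kept]
  = -(7/17)    [109 ≡ 7 mod 17]
  = -(17/7)    [QR: 17 ≡ 1 mod 4, sign kept]
  = -(3/7)    [17 ≡ 3 mod 7]
  = (7/3)    [QR: both ≡ 3 mod 4, sign flips]
  = (1/3)    [7 ≡ 1 mod 3]
  = 1    [(1/3) = 1]

1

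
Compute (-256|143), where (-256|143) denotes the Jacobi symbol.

-1

(-256|143)
  = (30|143)    [-256 ≡ 30 mod 143]
  = (15|143)    [143 ≡ 7 mod 8 ⇒ (2|143) = +1]
  = -(143|15)    [QR: both ≡ 3 mod 4, sign flips]
  = -(8|15)    [143 ≡ 8 mod 15]
  = -(1|15)    [15 ≡ 7 mod 8 ⇒ (2|15)^3 = +1]
  = -1    [(1|15) = 1]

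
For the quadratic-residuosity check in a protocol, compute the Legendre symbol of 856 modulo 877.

1

(856/877)
  = -(107/877)    [877 ≡ 5 mod 8 ⇒ (2/877)^3 = -1]
  = -(877/107)    [QR: 877 ≡ 1 mod 4, sign kept]
  = -(21/107)    [877 ≡ 21 mod 107]
  = -(107/21)    [QR: 21 ≡ 1 mod 4, sign kept]
  = -(2/21)    [107 ≡ 2 mod 21]
  = (1/21)    [21 ≡ 5 mod 8 ⇒ (2/21) = -1]
  = 1    [(1/21) = 1]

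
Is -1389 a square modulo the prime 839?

(-1389/839)
  = -(1389/839)    [839 ≡ 3 mod 4 ⇒ (-1/839) = -1]
  = -(550/839)    [1389 ≡ 550 mod 839]
  = -(275/839)    [839 ≡ 7 mod 8 ⇒ (2/839) = +1]
  = (839/275)    [QR: both ≡ 3 mod 4, sign flips]
  = (14/275)    [839 ≡ 14 mod 275]
  = -(7/275)    [275 ≡ 3 mod 8 ⇒ (2/275) = -1]
  = (275/7)    [QR: both ≡ 3 mod 4, sign flips]
  = (2/7)    [275 ≡ 2 mod 7]
  = (1/7)    [7 ≡ 7 mod 8 ⇒ (2/7) = +1]
  = 1    [(1/7) = 1]
(-1389/839) = 1, and 839 is prime, so -1389 is a quadratic residue mod 839.

yes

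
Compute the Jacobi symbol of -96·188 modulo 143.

By multiplicativity, (-96·188/143) = (-96/143)·(188/143).
First factor (-96/143):
(-96/143)
  = (47/143)    [-96 ≡ 47 mod 143]
  = -(143/47)    [QR: both ≡ 3 mod 4, sign flips]
  = -(2/47)    [143 ≡ 2 mod 47]
  = -(1/47)    [47 ≡ 7 mod 8 ⇒ (2/47) = +1]
  = -1    [(1/47) = 1]
Second factor (188/143):
(188/143)
  = (45/143)    [188 ≡ 45 mod 143]
  = (143/45)    [QR: 45 ≡ 1 mod 4, sign kept]
  = (8/45)    [143 ≡ 8 mod 45]
  = -(1/45)    [45 ≡ 5 mod 8 ⇒ (2/45)^3 = -1]
  = -1    [(1/45) = 1]
Product: (-1)·(-1) = 1.

1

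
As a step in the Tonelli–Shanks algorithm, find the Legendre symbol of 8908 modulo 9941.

(8908/9941)
  = (2227/9941)    [9941 ≡ 5 mod 8 ⇒ (2/9941)^2 = +1]
  = (9941/2227)    [QR: 9941 ≡ 1 mod 4, sign kept]
  = (1033/2227)    [9941 ≡ 1033 mod 2227]
  = (2227/1033)    [QR: 1033 ≡ 1 mod 4, sign kept]
  = (161/1033)    [2227 ≡ 161 mod 1033]
  = (1033/161)    [QR: 161 ≡ 1 mod 4, sign kept]
  = (67/161)    [1033 ≡ 67 mod 161]
  = (161/67)    [QR: 161 ≡ 1 mod 4, sign kept]
  = (27/67)    [161 ≡ 27 mod 67]
  = -(67/27)    [QR: both ≡ 3 mod 4, sign flips]
  = -(13/27)    [67 ≡ 13 mod 27]
  = -(27/13)    [QR: 13 ≡ 1 mod 4, sign kept]
  = -(1/13)    [27 ≡ 1 mod 13]
  = -1    [(1/13) = 1]

-1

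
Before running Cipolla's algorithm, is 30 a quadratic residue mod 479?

Factor out 2: 30 = 2·15. Since 479 ≡ 7 (mod 8), (2/479) = +1. Now have (15/479).
Both 15 ≡ 3 and 479 ≡ 3 (mod 4), so reciprocity gives (15/479) = -(479/15). Reduce: 479 ≡ 14 (mod 15). Now have -(14/15).
Factor out 2: 14 = 2·7. Since 15 ≡ 7 (mod 8), (2/15) = +1. Now have -(7/15).
Both 7 ≡ 3 and 15 ≡ 3 (mod 4), so reciprocity gives (7/15) = -(15/7). Reduce: 15 ≡ 1 (mod 7). Now have (1/7).
(1/7) = 1. Collecting the sign factors: 1.
The Legendre symbol is 1, so x^2 ≡ 30 (mod 479) has solution.

yes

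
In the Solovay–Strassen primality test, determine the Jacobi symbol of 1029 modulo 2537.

1

1029 ≡ 1 (mod 4), so quadratic reciprocity gives (1029/2537) = (2537/1029). Reduce: 2537 ≡ 479 (mod 1029). Now have (479/1029).
1029 ≡ 1 (mod 4), so quadratic reciprocity gives (479/1029) = (1029/479). Reduce: 1029 ≡ 71 (mod 479). Now have (71/479).
Both 71 ≡ 3 and 479 ≡ 3 (mod 4), so reciprocity gives (71/479) = -(479/71). Reduce: 479 ≡ 53 (mod 71). Now have -(53/71).
53 ≡ 1 (mod 4), so quadratic reciprocity gives (53/71) = (71/53). Reduce: 71 ≡ 18 (mod 53). Now have -(18/53).
Factor out 2: 18 = 2·9. Since 53 ≡ 5 (mod 8), (2/53) = -1. Now have (9/53).
9 ≡ 1 (mod 4), so quadratic reciprocity gives (9/53) = (53/9). Reduce: 53 ≡ 8 (mod 9). Now have (8/9).
Factor out 2: 8 = 2^3. Since 9 ≡ 1 (mod 8), (2/9) = +1, and (2/9)^3 = +1. Now have (1/9).
(1/9) = 1. Collecting the sign factors: 1.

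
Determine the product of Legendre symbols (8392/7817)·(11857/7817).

-1

By multiplicativity, (8392·11857/7817) = (8392/7817)·(11857/7817).
First factor (8392/7817):
(8392/7817)
  = (575/7817)    [8392 ≡ 575 mod 7817]
  = (7817/575)    [QR: 7817 ≡ 1 mod 4, sign kept]
  = (342/575)    [7817 ≡ 342 mod 575]
  = (171/575)    [575 ≡ 7 mod 8 ⇒ (2/575) = +1]
  = -(575/171)    [QR: both ≡ 3 mod 4, sign flips]
  = -(62/171)    [575 ≡ 62 mod 171]
  = (31/171)    [171 ≡ 3 mod 8 ⇒ (2/171) = -1]
  = -(171/31)    [QR: both ≡ 3 mod 4, sign flips]
  = -(16/31)    [171 ≡ 16 mod 31]
  = -(1/31)    [31 ≡ 7 mod 8 ⇒ (2/31)^4 = +1]
  = -1    [(1/31) = 1]
Second factor (11857/7817):
(11857/7817)
  = (4040/7817)    [11857 ≡ 4040 mod 7817]
  = (505/7817)    [7817 ≡ 1 mod 8 ⇒ (2/7817)^3 = +1]
  = (7817/505)    [QR: 505 ≡ 1 mod 4, sign kept]
  = (242/505)    [7817 ≡ 242 mod 505]
  = (121/505)    [505 ≡ 1 mod 8 ⇒ (2/505) = +1]
  = (505/121)    [QR: 121 ≡ 1 mod 4, sign kept]
  = (21/121)    [505 ≡ 21 mod 121]
  = (121/21)    [QR: 21 ≡ 1 mod 4, sign kept]
  = (16/21)    [121 ≡ 16 mod 21]
  = (1/21)    [21 ≡ 5 mod 8 ⇒ (2/21)^4 = +1]
  = 1    [(1/21) = 1]
Product: (-1)·(1) = -1.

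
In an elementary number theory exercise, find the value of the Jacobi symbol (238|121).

1

Reduce the numerator: 238 ≡ 117 (mod 121), so (238|121) = (117|121).
117 ≡ 1 (mod 4), so quadratic reciprocity gives (117|121) = (121|117). Reduce: 121 ≡ 4 (mod 117). Now have (4|117).
Factor out 2: 4 = 2^2. Since 117 ≡ 5 (mod 8), (2|117) = -1, and (2|117)^2 = +1. Now have (1|117).
(1|117) = 1. Collecting the sign factors: 1.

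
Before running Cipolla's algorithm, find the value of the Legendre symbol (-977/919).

-1

(-977/919)
  = (861/919)    [-977 ≡ 861 mod 919]
  = (919/861)    [QR: 861 ≡ 1 mod 4, sign kept]
  = (58/861)    [919 ≡ 58 mod 861]
  = -(29/861)    [861 ≡ 5 mod 8 ⇒ (2/861) = -1]
  = -(861/29)    [QR: 29 ≡ 1 mod 4, sign kept]
  = -(20/29)    [861 ≡ 20 mod 29]
  = -(5/29)    [29 ≡ 5 mod 8 ⇒ (2/29)^2 = +1]
  = -(29/5)    [QR: 5 ≡ 1 mod 4, sign kept]
  = -(4/5)    [29 ≡ 4 mod 5]
  = -(1/5)    [5 ≡ 5 mod 8 ⇒ (2/5)^2 = +1]
  = -1    [(1/5) = 1]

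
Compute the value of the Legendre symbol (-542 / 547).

Reduce the numerator: -542 ≡ 5 (mod 547), so (-542 / 547) = (5 / 547).
5 ≡ 1 (mod 4), so quadratic reciprocity gives (5 / 547) = (547 / 5). Reduce: 547 ≡ 2 (mod 5). Now have (2 / 5).
Factor out 2: 2 = 2. Since 5 ≡ 5 (mod 8), (2 / 5) = -1. Now have -(1 / 5).
(1 / 5) = 1. Collecting the sign factors: -1.

-1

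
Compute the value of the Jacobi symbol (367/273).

-1

(367/273)
  = (94/273)    [367 ≡ 94 mod 273]
  = (47/273)    [273 ≡ 1 mod 8 ⇒ (2/273) = +1]
  = (273/47)    [QR: 273 ≡ 1 mod 4, sign kept]
  = (38/47)    [273 ≡ 38 mod 47]
  = (19/47)    [47 ≡ 7 mod 8 ⇒ (2/47) = +1]
  = -(47/19)    [QR: both ≡ 3 mod 4, sign flips]
  = -(9/19)    [47 ≡ 9 mod 19]
  = -(19/9)    [QR: 9 ≡ 1 mod 4, sign kept]
  = -(1/9)    [19 ≡ 1 mod 9]
  = -1    [(1/9) = 1]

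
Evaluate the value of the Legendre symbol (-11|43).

-1

(-11|43)
  = (32|43)    [-11 ≡ 32 mod 43]
  = -(1|43)    [43 ≡ 3 mod 8 ⇒ (2|43)^5 = -1]
  = -1    [(1|43) = 1]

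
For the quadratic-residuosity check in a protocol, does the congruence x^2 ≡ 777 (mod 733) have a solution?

(777/733)
  = (44/733)    [777 ≡ 44 mod 733]
  = (11/733)    [733 ≡ 5 mod 8 ⇒ (2/733)^2 = +1]
  = (733/11)    [QR: 733 ≡ 1 mod 4, sign kept]
  = (7/11)    [733 ≡ 7 mod 11]
  = -(11/7)    [QR: both ≡ 3 mod 4, sign flips]
  = -(4/7)    [11 ≡ 4 mod 7]
  = -(1/7)    [7 ≡ 7 mod 8 ⇒ (2/7)^2 = +1]
  = -1    [(1/7) = 1]
The Legendre symbol is -1, so x^2 ≡ 777 (mod 733) has no solution.

no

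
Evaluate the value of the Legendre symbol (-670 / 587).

-1

(-670 / 587)
  = (504 / 587)    [-670 ≡ 504 mod 587]
  = -(63 / 587)    [587 ≡ 3 mod 8 ⇒ (2 / 587)^3 = -1]
  = (587 / 63)    [QR: both ≡ 3 mod 4, sign flips]
  = (20 / 63)    [587 ≡ 20 mod 63]
  = (5 / 63)    [63 ≡ 7 mod 8 ⇒ (2 / 63)^2 = +1]
  = (63 / 5)    [QR: 5 ≡ 1 mod 4, sign kept]
  = (3 / 5)    [63 ≡ 3 mod 5]
  = (5 / 3)    [QR: 5 ≡ 1 mod 4, sign kept]
  = (2 / 3)    [5 ≡ 2 mod 3]
  = -(1 / 3)    [3 ≡ 3 mod 8 ⇒ (2 / 3) = -1]
  = -1    [(1 / 3) = 1]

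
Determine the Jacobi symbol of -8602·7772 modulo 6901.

By multiplicativity, (-8602·7772/6901) = (-8602/6901)·(7772/6901).
First factor (-8602/6901):
(-8602/6901)
  = (8602/6901)    [6901 ≡ 1 mod 4 ⇒ (-1/6901) = +1]
  = (1701/6901)    [8602 ≡ 1701 mod 6901]
  = (6901/1701)    [QR: 1701 ≡ 1 mod 4, sign kept]
  = (97/1701)    [6901 ≡ 97 mod 1701]
  = (1701/97)    [QR: 97 ≡ 1 mod 4, sign kept]
  = (52/97)    [1701 ≡ 52 mod 97]
  = (13/97)    [97 ≡ 1 mod 8 ⇒ (2/97)^2 = +1]
  = (97/13)    [QR: 13 ≡ 1 mod 4, sign kept]
  = (6/13)    [97 ≡ 6 mod 13]
  = -(3/13)    [13 ≡ 5 mod 8 ⇒ (2/13) = -1]
  = -(13/3)    [QR: 13 ≡ 1 mod 4, sign kept]
  = -(1/3)    [13 ≡ 1 mod 3]
  = -1    [(1/3) = 1]
Second factor (7772/6901):
(7772/6901)
  = (871/6901)    [7772 ≡ 871 mod 6901]
  = (6901/871)    [QR: 6901 ≡ 1 mod 4, sign kept]
  = (804/871)    [6901 ≡ 804 mod 871]
  = (201/871)    [871 ≡ 7 mod 8 ⇒ (2/871)^2 = +1]
  = (871/201)    [QR: 201 ≡ 1 mod 4, sign kept]
  = (67/201)    [871 ≡ 67 mod 201]
  = (201/67)    [QR: 201 ≡ 1 mod 4, sign kept]
  = (0/67)    [201 ≡ 0 mod 67]
  = 0    [numerator 0, gcd > 1]
Product: (-1)·(0) = 0.

0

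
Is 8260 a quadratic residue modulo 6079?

yes

(8260/6079)
  = (2181/6079)    [8260 ≡ 2181 mod 6079]
  = (6079/2181)    [QR: 2181 ≡ 1 mod 4, sign kept]
  = (1717/2181)    [6079 ≡ 1717 mod 2181]
  = (2181/1717)    [QR: 1717 ≡ 1 mod 4, sign kept]
  = (464/1717)    [2181 ≡ 464 mod 1717]
  = (29/1717)    [1717 ≡ 5 mod 8 ⇒ (2/1717)^4 = +1]
  = (1717/29)    [QR: 29 ≡ 1 mod 4, sign kept]
  = (6/29)    [1717 ≡ 6 mod 29]
  = -(3/29)    [29 ≡ 5 mod 8 ⇒ (2/29) = -1]
  = -(29/3)    [QR: 29 ≡ 1 mod 4, sign kept]
  = -(2/3)    [29 ≡ 2 mod 3]
  = (1/3)    [3 ≡ 3 mod 8 ⇒ (2/3) = -1]
  = 1    [(1/3) = 1]
The Legendre symbol is 1, so x^2 ≡ 8260 (mod 6079) has solution.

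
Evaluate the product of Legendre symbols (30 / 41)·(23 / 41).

-1

By multiplicativity, (30·23 / 41) = (30 / 41)·(23 / 41).
First factor (30 / 41):
(30 / 41)
  = (15 / 41)    [41 ≡ 1 mod 8 ⇒ (2 / 41) = +1]
  = (41 / 15)    [QR: 41 ≡ 1 mod 4, sign kept]
  = (11 / 15)    [41 ≡ 11 mod 15]
  = -(15 / 11)    [QR: both ≡ 3 mod 4, sign flips]
  = -(4 / 11)    [15 ≡ 4 mod 11]
  = -(1 / 11)    [11 ≡ 3 mod 8 ⇒ (2 / 11)^2 = +1]
  = -1    [(1 / 11) = 1]
Second factor (23 / 41):
(23 / 41)
  = (41 / 23)    [QR: 41 ≡ 1 mod 4, sign kept]
  = (18 / 23)    [41 ≡ 18 mod 23]
  = (9 / 23)    [23 ≡ 7 mod 8 ⇒ (2 / 23) = +1]
  = (23 / 9)    [QR: 9 ≡ 1 mod 4, sign kept]
  = (5 / 9)    [23 ≡ 5 mod 9]
  = (9 / 5)    [QR: 5 ≡ 1 mod 4, sign kept]
  = (4 / 5)    [9 ≡ 4 mod 5]
  = (1 / 5)    [5 ≡ 5 mod 8 ⇒ (2 / 5)^2 = +1]
  = 1    [(1 / 5) = 1]
Product: (-1)·(1) = -1.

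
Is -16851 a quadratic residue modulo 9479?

yes

Pull out -1: (-16851|9479) = (-1|9479)·(16851|9479). Since 9479 ≡ 3 (mod 4), (-1|9479) = -1. Now have -(16851|9479).
Reduce the numerator: 16851 ≡ 7372 (mod 9479), so (16851|9479) = (7372|9479).
Factor out 2: 7372 = 2^2·1843. Since 9479 ≡ 7 (mod 8), (2|9479) = +1, and (2|9479)^2 = +1. Now have -(1843|9479).
Both 1843 ≡ 3 and 9479 ≡ 3 (mod 4), so reciprocity gives (1843|9479) = -(9479|1843). Reduce: 9479 ≡ 264 (mod 1843). Now have (264|1843).
Factor out 2: 264 = 2^3·33. Since 1843 ≡ 3 (mod 8), (2|1843) = -1, and (2|1843)^3 = -1. Now have -(33|1843).
33 ≡ 1 (mod 4), so quadratic reciprocity gives (33|1843) = (1843|33). Reduce: 1843 ≡ 28 (mod 33). Now have -(28|33).
Factor out 2: 28 = 2^2·7. Since 33 ≡ 1 (mod 8), (2|33) = +1, and (2|33)^2 = +1. Now have -(7|33).
33 ≡ 1 (mod 4), so quadratic reciprocity gives (7|33) = (33|7). Reduce: 33 ≡ 5 (mod 7). Now have -(5|7).
5 ≡ 1 (mod 4), so quadratic reciprocity gives (5|7) = (7|5). Reduce: 7 ≡ 2 (mod 5). Now have -(2|5).
Factor out 2: 2 = 2. Since 5 ≡ 5 (mod 8), (2|5) = -1. Now have (1|5).
(1|5) = 1. Collecting the sign factors: 1.
The Legendre symbol is 1, so x^2 ≡ -16851 (mod 9479) has solution.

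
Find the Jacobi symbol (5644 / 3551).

Reduce the numerator: 5644 ≡ 2093 (mod 3551), so (5644 / 3551) = (2093 / 3551).
2093 ≡ 1 (mod 4), so quadratic reciprocity gives (2093 / 3551) = (3551 / 2093). Reduce: 3551 ≡ 1458 (mod 2093). Now have (1458 / 2093).
Factor out 2: 1458 = 2·729. Since 2093 ≡ 5 (mod 8), (2 / 2093) = -1. Now have -(729 / 2093).
729 ≡ 1 (mod 4), so quadratic reciprocity gives (729 / 2093) = (2093 / 729). Reduce: 2093 ≡ 635 (mod 729). Now have -(635 / 729).
729 ≡ 1 (mod 4), so quadratic reciprocity gives (635 / 729) = (729 / 635). Reduce: 729 ≡ 94 (mod 635). Now have -(94 / 635).
Factor out 2: 94 = 2·47. Since 635 ≡ 3 (mod 8), (2 / 635) = -1. Now have (47 / 635).
Both 47 ≡ 3 and 635 ≡ 3 (mod 4), so reciprocity gives (47 / 635) = -(635 / 47). Reduce: 635 ≡ 24 (mod 47). Now have -(24 / 47).
Factor out 2: 24 = 2^3·3. Since 47 ≡ 7 (mod 8), (2 / 47) = +1, and (2 / 47)^3 = +1. Now have -(3 / 47).
Both 3 ≡ 3 and 47 ≡ 3 (mod 4), so reciprocity gives (3 / 47) = -(47 / 3). Reduce: 47 ≡ 2 (mod 3). Now have (2 / 3).
Factor out 2: 2 = 2. Since 3 ≡ 3 (mod 8), (2 / 3) = -1. Now have -(1 / 3).
(1 / 3) = 1. Collecting the sign factors: -1.

-1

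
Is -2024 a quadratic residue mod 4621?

(-2024/4621)
  = (2024/4621)    [4621 ≡ 1 mod 4 ⇒ (-1/4621) = +1]
  = -(253/4621)    [4621 ≡ 5 mod 8 ⇒ (2/4621)^3 = -1]
  = -(4621/253)    [QR: 253 ≡ 1 mod 4, sign kept]
  = -(67/253)    [4621 ≡ 67 mod 253]
  = -(253/67)    [QR: 253 ≡ 1 mod 4, sign kept]
  = -(52/67)    [253 ≡ 52 mod 67]
  = -(13/67)    [67 ≡ 3 mod 8 ⇒ (2/67)^2 = +1]
  = -(67/13)    [QR: 13 ≡ 1 mod 4, sign kept]
  = -(2/13)    [67 ≡ 2 mod 13]
  = (1/13)    [13 ≡ 5 mod 8 ⇒ (2/13) = -1]
  = 1    [(1/13) = 1]
(-2024/4621) = 1, and 4621 is prime, so -2024 is a quadratic residue mod 4621.

yes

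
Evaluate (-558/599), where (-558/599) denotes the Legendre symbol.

1

Pull out -1: (-558/599) = (-1/599)·(558/599). Since 599 ≡ 3 (mod 4), (-1/599) = -1. Now have -(558/599).
Factor out 2: 558 = 2·279. Since 599 ≡ 7 (mod 8), (2/599) = +1. Now have -(279/599).
Both 279 ≡ 3 and 599 ≡ 3 (mod 4), so reciprocity gives (279/599) = -(599/279). Reduce: 599 ≡ 41 (mod 279). Now have (41/279).
41 ≡ 1 (mod 4), so quadratic reciprocity gives (41/279) = (279/41). Reduce: 279 ≡ 33 (mod 41). Now have (33/41).
33 ≡ 1 (mod 4), so quadratic reciprocity gives (33/41) = (41/33). Reduce: 41 ≡ 8 (mod 33). Now have (8/33).
Factor out 2: 8 = 2^3. Since 33 ≡ 1 (mod 8), (2/33) = +1, and (2/33)^3 = +1. Now have (1/33).
(1/33) = 1. Collecting the sign factors: 1.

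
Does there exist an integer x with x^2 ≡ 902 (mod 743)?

(902/743)
  = (159/743)    [902 ≡ 159 mod 743]
  = -(743/159)    [QR: both ≡ 3 mod 4, sign flips]
  = -(107/159)    [743 ≡ 107 mod 159]
  = (159/107)    [QR: both ≡ 3 mod 4, sign flips]
  = (52/107)    [159 ≡ 52 mod 107]
  = (13/107)    [107 ≡ 3 mod 8 ⇒ (2/107)^2 = +1]
  = (107/13)    [QR: 13 ≡ 1 mod 4, sign kept]
  = (3/13)    [107 ≡ 3 mod 13]
  = (13/3)    [QR: 13 ≡ 1 mod 4, sign kept]
  = (1/3)    [13 ≡ 1 mod 3]
  = 1    [(1/3) = 1]
The Legendre symbol is 1, so x^2 ≡ 902 (mod 743) has solution.

yes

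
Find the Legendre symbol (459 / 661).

(459 / 661)
  = (661 / 459)    [QR: 661 ≡ 1 mod 4, sign kept]
  = (202 / 459)    [661 ≡ 202 mod 459]
  = -(101 / 459)    [459 ≡ 3 mod 8 ⇒ (2 / 459) = -1]
  = -(459 / 101)    [QR: 101 ≡ 1 mod 4, sign kept]
  = -(55 / 101)    [459 ≡ 55 mod 101]
  = -(101 / 55)    [QR: 101 ≡ 1 mod 4, sign kept]
  = -(46 / 55)    [101 ≡ 46 mod 55]
  = -(23 / 55)    [55 ≡ 7 mod 8 ⇒ (2 / 55) = +1]
  = (55 / 23)    [QR: both ≡ 3 mod 4, sign flips]
  = (9 / 23)    [55 ≡ 9 mod 23]
  = (23 / 9)    [QR: 9 ≡ 1 mod 4, sign kept]
  = (5 / 9)    [23 ≡ 5 mod 9]
  = (9 / 5)    [QR: 5 ≡ 1 mod 4, sign kept]
  = (4 / 5)    [9 ≡ 4 mod 5]
  = (1 / 5)    [5 ≡ 5 mod 8 ⇒ (2 / 5)^2 = +1]
  = 1    [(1 / 5) = 1]

1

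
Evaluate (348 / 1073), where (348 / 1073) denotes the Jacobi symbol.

Factor out 2: 348 = 2^2·87. Since 1073 ≡ 1 (mod 8), (2 / 1073) = +1, and (2 / 1073)^2 = +1. Now have (87 / 1073).
1073 ≡ 1 (mod 4), so quadratic reciprocity gives (87 / 1073) = (1073 / 87). Reduce: 1073 ≡ 29 (mod 87). Now have (29 / 87).
29 ≡ 1 (mod 4), so quadratic reciprocity gives (29 / 87) = (87 / 29). Reduce: 87 ≡ 0 (mod 29). Now have (0 / 29).
The numerator is now 0 with denominator 29 > 1: the symbol is 0.

0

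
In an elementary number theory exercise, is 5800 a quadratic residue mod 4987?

(5800|4987)
  = (813|4987)    [5800 ≡ 813 mod 4987]
  = (4987|813)    [QR: 813 ≡ 1 mod 4, sign kept]
  = (109|813)    [4987 ≡ 109 mod 813]
  = (813|109)    [QR: 109 ≡ 1 mod 4, sign kept]
  = (50|109)    [813 ≡ 50 mod 109]
  = -(25|109)    [109 ≡ 5 mod 8 ⇒ (2|109) = -1]
  = -(109|25)    [QR: 25 ≡ 1 mod 4, sign kept]
  = -(9|25)    [109 ≡ 9 mod 25]
  = -(25|9)    [QR: 9 ≡ 1 mod 4, sign kept]
  = -(7|9)    [25 ≡ 7 mod 9]
  = -(9|7)    [QR: 9 ≡ 1 mod 4, sign kept]
  = -(2|7)    [9 ≡ 2 mod 7]
  = -(1|7)    [7 ≡ 7 mod 8 ⇒ (2|7) = +1]
  = -1    [(1|7) = 1]
The Legendre symbol is -1, so x^2 ≡ 5800 (mod 4987) has no solution.

no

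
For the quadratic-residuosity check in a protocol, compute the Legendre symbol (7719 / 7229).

(7719 / 7229)
  = (490 / 7229)    [7719 ≡ 490 mod 7229]
  = -(245 / 7229)    [7229 ≡ 5 mod 8 ⇒ (2 / 7229) = -1]
  = -(7229 / 245)    [QR: 245 ≡ 1 mod 4, sign kept]
  = -(124 / 245)    [7229 ≡ 124 mod 245]
  = -(31 / 245)    [245 ≡ 5 mod 8 ⇒ (2 / 245)^2 = +1]
  = -(245 / 31)    [QR: 245 ≡ 1 mod 4, sign kept]
  = -(28 / 31)    [245 ≡ 28 mod 31]
  = -(7 / 31)    [31 ≡ 7 mod 8 ⇒ (2 / 31)^2 = +1]
  = (31 / 7)    [QR: both ≡ 3 mod 4, sign flips]
  = (3 / 7)    [31 ≡ 3 mod 7]
  = -(7 / 3)    [QR: both ≡ 3 mod 4, sign flips]
  = -(1 / 3)    [7 ≡ 1 mod 3]
  = -1    [(1 / 3) = 1]

-1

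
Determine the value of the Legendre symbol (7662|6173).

-1

Reduce the numerator: 7662 ≡ 1489 (mod 6173), so (7662|6173) = (1489|6173).
1489 ≡ 1 (mod 4), so quadratic reciprocity gives (1489|6173) = (6173|1489). Reduce: 6173 ≡ 217 (mod 1489). Now have (217|1489).
217 ≡ 1 (mod 4), so quadratic reciprocity gives (217|1489) = (1489|217). Reduce: 1489 ≡ 187 (mod 217). Now have (187|217).
217 ≡ 1 (mod 4), so quadratic reciprocity gives (187|217) = (217|187). Reduce: 217 ≡ 30 (mod 187). Now have (30|187).
Factor out 2: 30 = 2·15. Since 187 ≡ 3 (mod 8), (2|187) = -1. Now have -(15|187).
Both 15 ≡ 3 and 187 ≡ 3 (mod 4), so reciprocity gives (15|187) = -(187|15). Reduce: 187 ≡ 7 (mod 15). Now have (7|15).
Both 7 ≡ 3 and 15 ≡ 3 (mod 4), so reciprocity gives (7|15) = -(15|7). Reduce: 15 ≡ 1 (mod 7). Now have -(1|7).
(1|7) = 1. Collecting the sign factors: -1.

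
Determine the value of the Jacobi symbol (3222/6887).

-1

(3222/6887)
  = (1611/6887)    [6887 ≡ 7 mod 8 ⇒ (2/6887) = +1]
  = -(6887/1611)    [QR: both ≡ 3 mod 4, sign flips]
  = -(443/1611)    [6887 ≡ 443 mod 1611]
  = (1611/443)    [QR: both ≡ 3 mod 4, sign flips]
  = (282/443)    [1611 ≡ 282 mod 443]
  = -(141/443)    [443 ≡ 3 mod 8 ⇒ (2/443) = -1]
  = -(443/141)    [QR: 141 ≡ 1 mod 4, sign kept]
  = -(20/141)    [443 ≡ 20 mod 141]
  = -(5/141)    [141 ≡ 5 mod 8 ⇒ (2/141)^2 = +1]
  = -(141/5)    [QR: 5 ≡ 1 mod 4, sign kept]
  = -(1/5)    [141 ≡ 1 mod 5]
  = -1    [(1/5) = 1]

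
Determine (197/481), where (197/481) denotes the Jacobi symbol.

-1

(197/481)
  = (481/197)    [QR: 197 ≡ 1 mod 4, sign kept]
  = (87/197)    [481 ≡ 87 mod 197]
  = (197/87)    [QR: 197 ≡ 1 mod 4, sign kept]
  = (23/87)    [197 ≡ 23 mod 87]
  = -(87/23)    [QR: both ≡ 3 mod 4, sign flips]
  = -(18/23)    [87 ≡ 18 mod 23]
  = -(9/23)    [23 ≡ 7 mod 8 ⇒ (2/23) = +1]
  = -(23/9)    [QR: 9 ≡ 1 mod 4, sign kept]
  = -(5/9)    [23 ≡ 5 mod 9]
  = -(9/5)    [QR: 5 ≡ 1 mod 4, sign kept]
  = -(4/5)    [9 ≡ 4 mod 5]
  = -(1/5)    [5 ≡ 5 mod 8 ⇒ (2/5)^2 = +1]
  = -1    [(1/5) = 1]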